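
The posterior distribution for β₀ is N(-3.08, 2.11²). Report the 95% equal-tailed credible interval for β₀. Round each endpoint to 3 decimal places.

The posterior is symmetric, so the 95% equal-tailed interval is β₀ = -3.08 ± z·2.11 with z = 1.960.
Half-width: 1.960 × 2.11 = 4.136.
-3.08 − 4.136 = -7.216; -3.08 + 4.136 = 1.056.

[-7.216, 1.056]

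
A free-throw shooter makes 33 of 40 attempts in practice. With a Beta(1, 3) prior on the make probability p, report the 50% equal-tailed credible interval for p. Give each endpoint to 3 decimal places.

[0.733, 0.817]

Posterior: Beta(1+33, 3+7) = Beta(34, 10).
Equal-tailed 50% interval: the 0.25 and 0.75 quantiles of Beta(34, 10).
Posterior mean ≈ 0.773, SD ≈ 0.062; a Normal approximation gives roughly [0.731, 0.815].
Exact: F⁻¹(0.25) = 0.733; F⁻¹(0.75) = 0.817.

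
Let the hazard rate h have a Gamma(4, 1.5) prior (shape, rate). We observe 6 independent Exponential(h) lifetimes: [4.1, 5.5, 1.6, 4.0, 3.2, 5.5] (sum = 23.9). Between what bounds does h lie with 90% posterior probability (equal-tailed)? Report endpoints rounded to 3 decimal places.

[0.214, 0.618]

Posterior: Gamma(4+6, 1.5+23.9) = Gamma(10, 25.4) (shape, rate).
Equal-tailed 90% interval: Gamma(10, 25.4) quantiles at 0.05 and 0.95.
Posterior mean ≈ 0.394, SD ≈ 0.124; a Normal approximation gives roughly [0.189, 0.598].
Exact: lower = 0.214; upper = 0.618.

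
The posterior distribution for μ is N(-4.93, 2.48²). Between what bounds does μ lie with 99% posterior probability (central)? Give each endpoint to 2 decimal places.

The posterior is symmetric, so the 99% equal-tailed interval is μ = -4.93 ± z·2.48 with z = 2.576.
Half-width: 2.576 × 2.48 = 6.39.
-4.93 − 6.39 = -11.32; -4.93 + 6.39 = 1.46.

[-11.32, 1.46]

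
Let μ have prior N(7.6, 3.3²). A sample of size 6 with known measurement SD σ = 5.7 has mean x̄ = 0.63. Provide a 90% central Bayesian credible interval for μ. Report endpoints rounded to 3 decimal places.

[-0.183, 6.073]

Posterior precision = 1/3.3² + 6/5.7² = 0.0918 + 0.1847 = 0.2765, so posterior SD = 1.9017.
Posterior mean = (7.6/3.3² + 6·0.63/5.7²) / 0.2765 = 2.9448.
Interval: 2.9448 ± 1.645 × 1.9017 → [-0.183, 6.073].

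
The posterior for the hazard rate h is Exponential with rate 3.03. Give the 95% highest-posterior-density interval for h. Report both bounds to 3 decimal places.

The exponential density is strictly decreasing on [0, ∞), so the HPD interval is anchored at 0: [0, q] with P(h ≤ q) = 0.95.
q = −ln(1 − 0.95) / 3.03 = 2.9957 / 3.03 = 0.989.

[0.000, 0.989]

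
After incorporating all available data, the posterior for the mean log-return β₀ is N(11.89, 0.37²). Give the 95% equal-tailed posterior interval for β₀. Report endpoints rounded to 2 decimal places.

The posterior is symmetric, so the 95% equal-tailed interval is β₀ = 11.89 ± z·0.37 with z = 1.960.
Half-width: 1.960 × 0.37 = 0.73.
11.89 − 0.73 = 11.16; 11.89 + 0.73 = 12.62.

[11.16, 12.62]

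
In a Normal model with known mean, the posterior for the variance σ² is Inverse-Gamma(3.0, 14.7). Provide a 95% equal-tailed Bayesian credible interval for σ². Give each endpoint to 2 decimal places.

[2.03, 23.76]

Inverse-Gamma(3.0, 14.7) quantiles: F⁻¹(0.025) and F⁻¹(0.975).
Equivalently, 1/σ² ~ Gamma(3.0, rate = 14.7); invert its 0.975 and 0.025 quantiles.
Posterior mean ≈ 7.35, SD ≈ 7.35; a Normal approximation gives roughly [-7.06, 21.76].
Exact: lower = 2.03; upper = 23.76.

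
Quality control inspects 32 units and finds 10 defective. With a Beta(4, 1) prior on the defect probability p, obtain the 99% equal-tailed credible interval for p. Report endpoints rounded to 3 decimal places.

[0.193, 0.588]

Posterior: Beta(4+10, 1+22) = Beta(14, 23).
Equal-tailed 99% interval: the 0.005 and 0.995 quantiles of Beta(14, 23).
Posterior mean ≈ 0.378, SD ≈ 0.079; a Normal approximation gives roughly [0.176, 0.581].
Exact: F⁻¹(0.005) = 0.193; F⁻¹(0.995) = 0.588.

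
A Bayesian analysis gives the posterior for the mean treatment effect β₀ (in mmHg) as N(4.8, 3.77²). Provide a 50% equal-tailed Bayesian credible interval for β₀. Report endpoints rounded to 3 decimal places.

[2.257, 7.343]

The posterior is symmetric, so the 50% equal-tailed interval is β₀ = 4.8 ± z·3.77 with z = 0.674.
Half-width: 0.674 × 3.77 = 2.543.
4.8 − 2.543 = 2.257; 4.8 + 2.543 = 7.343.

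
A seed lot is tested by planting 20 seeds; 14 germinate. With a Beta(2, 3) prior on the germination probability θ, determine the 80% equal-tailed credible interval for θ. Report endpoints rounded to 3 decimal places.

[0.516, 0.759]

Posterior: Beta(2+14, 3+6) = Beta(16, 9).
Equal-tailed 80% interval: the 0.1 and 0.9 quantiles of Beta(16, 9).
Posterior mean ≈ 0.640, SD ≈ 0.094; a Normal approximation gives roughly [0.519, 0.761].
Exact: F⁻¹(0.1) = 0.516; F⁻¹(0.9) = 0.759.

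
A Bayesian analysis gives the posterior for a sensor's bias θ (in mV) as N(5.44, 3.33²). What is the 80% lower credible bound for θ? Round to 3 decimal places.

Need L with P(θ ≥ L) = 0.80: L = 5.44 − z_{0.2}·3.33.
z = 0.842; L = 5.44 − 0.842 × 3.33 = 2.637.

2.637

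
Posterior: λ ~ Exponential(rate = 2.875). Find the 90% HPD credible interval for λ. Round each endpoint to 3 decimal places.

The exponential density is strictly decreasing on [0, ∞), so the HPD interval is anchored at 0: [0, q] with P(λ ≤ q) = 0.90.
q = −ln(1 − 0.90) / 2.875 = 2.3026 / 2.875 = 0.801.

[0.000, 0.801]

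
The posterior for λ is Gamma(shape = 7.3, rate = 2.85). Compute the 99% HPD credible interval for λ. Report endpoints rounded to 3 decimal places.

The posterior is unimodal and skewed, so the HPD interval has equal density at both endpoints and is the shortest 99% interval.
Solving f(0.630) = f(5.364) with F(5.364) − F(0.630) = 0.99 gives [0.630, 5.364].
For comparison, the equal-tailed interval is [0.770, 5.651]; the HPD is narrower and shifted toward the mode.

[0.630, 5.364]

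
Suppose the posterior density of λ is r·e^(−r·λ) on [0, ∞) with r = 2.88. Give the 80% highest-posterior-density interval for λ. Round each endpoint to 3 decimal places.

The exponential density is strictly decreasing on [0, ∞), so the HPD interval is anchored at 0: [0, q] with P(λ ≤ q) = 0.80.
q = −ln(1 − 0.80) / 2.88 = 1.6094 / 2.88 = 0.559.

[0.000, 0.559]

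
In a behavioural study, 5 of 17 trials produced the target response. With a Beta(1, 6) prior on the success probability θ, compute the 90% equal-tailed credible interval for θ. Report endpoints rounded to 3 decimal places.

[0.120, 0.404]

Posterior: Beta(1+5, 6+12) = Beta(6, 18).
Equal-tailed 90% interval: the 0.05 and 0.95 quantiles of Beta(6, 18).
Posterior mean ≈ 0.250, SD ≈ 0.087; a Normal approximation gives roughly [0.108, 0.392].
Exact: F⁻¹(0.05) = 0.120; F⁻¹(0.95) = 0.404.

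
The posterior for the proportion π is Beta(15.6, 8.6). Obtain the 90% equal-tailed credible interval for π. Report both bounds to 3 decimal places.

Posterior: Beta(15.6, 8.6).
Equal-tailed 90% interval: the 0.05 and 0.95 quantiles of Beta(15.6, 8.6).
Posterior mean ≈ 0.645, SD ≈ 0.095; a Normal approximation gives roughly [0.488, 0.801].
Exact: F⁻¹(0.05) = 0.481; F⁻¹(0.95) = 0.795.

[0.481, 0.795]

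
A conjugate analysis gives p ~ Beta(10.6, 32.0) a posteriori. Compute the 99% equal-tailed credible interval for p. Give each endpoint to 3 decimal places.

[0.105, 0.436]

Posterior: Beta(10.6, 32.0).
Equal-tailed 99% interval: the 0.005 and 0.995 quantiles of Beta(10.6, 32.0).
Posterior mean ≈ 0.249, SD ≈ 0.065; a Normal approximation gives roughly [0.080, 0.417].
Exact: F⁻¹(0.005) = 0.105; F⁻¹(0.995) = 0.436.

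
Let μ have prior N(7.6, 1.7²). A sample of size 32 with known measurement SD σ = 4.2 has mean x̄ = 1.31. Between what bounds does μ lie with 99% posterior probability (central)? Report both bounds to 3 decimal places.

[0.565, 4.070]

Posterior precision = 1/1.7² + 32/4.2² = 0.3460 + 1.8141 = 2.1601, so posterior SD = 0.6804.
Posterior mean = (7.6/1.7² + 32·1.31/4.2²) / 2.1601 = 2.3176.
Interval: 2.3176 ± 2.576 × 0.6804 → [0.565, 4.070].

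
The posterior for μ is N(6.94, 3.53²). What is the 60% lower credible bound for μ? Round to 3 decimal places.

Need L with P(μ ≥ L) = 0.60: L = 6.94 − z_{0.4}·3.53.
z = 0.253; L = 6.94 − 0.253 × 3.53 = 6.046.

6.046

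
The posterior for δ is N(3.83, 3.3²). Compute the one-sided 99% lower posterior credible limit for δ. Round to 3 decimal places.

Need L with P(δ ≥ L) = 0.99: L = 3.83 − z_{0.01}·3.3.
z = 2.326; L = 3.83 − 2.326 × 3.3 = -3.847.

-3.847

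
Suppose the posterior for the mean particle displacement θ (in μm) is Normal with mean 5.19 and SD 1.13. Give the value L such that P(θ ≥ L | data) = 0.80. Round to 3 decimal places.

4.239

Need L with P(θ ≥ L) = 0.80: L = 5.19 − z_{0.2}·1.13.
z = 0.842; L = 5.19 − 0.842 × 1.13 = 4.239.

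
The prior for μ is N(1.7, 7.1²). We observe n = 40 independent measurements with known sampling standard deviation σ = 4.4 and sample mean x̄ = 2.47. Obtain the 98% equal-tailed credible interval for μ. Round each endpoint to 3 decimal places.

Posterior precision = 1/7.1² + 40/4.4² = 0.0198 + 2.0661 = 2.0860, so posterior SD = 0.6924.
Posterior mean = (1.7/7.1² + 40·2.47/4.4²) / 2.0860 = 2.4627.
Interval: 2.4627 ± 2.326 × 0.6924 → [0.852, 4.073].

[0.852, 4.073]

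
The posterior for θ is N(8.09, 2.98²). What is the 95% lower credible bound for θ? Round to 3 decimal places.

3.188

Need L with P(θ ≥ L) = 0.95: L = 8.09 − z_{0.05}·2.98.
z = 1.645; L = 8.09 − 1.645 × 2.98 = 3.188.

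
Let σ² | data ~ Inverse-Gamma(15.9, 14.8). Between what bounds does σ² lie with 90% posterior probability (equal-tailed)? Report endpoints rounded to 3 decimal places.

[0.644, 1.486]

Inverse-Gamma(15.9, 14.8) quantiles: F⁻¹(0.05) and F⁻¹(0.95).
Equivalently, 1/σ² ~ Gamma(15.9, rate = 14.8); invert its 0.95 and 0.05 quantiles.
Posterior mean ≈ 0.993, SD ≈ 0.266; a Normal approximation gives roughly [0.555, 1.432].
Exact: lower = 0.644; upper = 1.486.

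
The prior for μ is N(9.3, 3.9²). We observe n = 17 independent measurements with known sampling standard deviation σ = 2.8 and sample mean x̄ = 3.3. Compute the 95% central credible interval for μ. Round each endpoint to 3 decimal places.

[2.165, 4.788]

Posterior precision = 1/3.9² + 17/2.8² = 0.0657 + 2.1684 = 2.2341, so posterior SD = 0.6690.
Posterior mean = (9.3/3.9² + 17·3.3/2.8²) / 2.2341 = 3.4766.
Interval: 3.4766 ± 1.960 × 0.6690 → [2.165, 4.788].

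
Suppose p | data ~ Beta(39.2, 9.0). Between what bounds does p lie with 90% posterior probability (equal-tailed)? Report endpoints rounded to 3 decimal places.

[0.715, 0.897]

Posterior: Beta(39.2, 9.0).
Equal-tailed 90% interval: the 0.05 and 0.95 quantiles of Beta(39.2, 9.0).
Posterior mean ≈ 0.813, SD ≈ 0.056; a Normal approximation gives roughly [0.722, 0.905].
Exact: F⁻¹(0.05) = 0.715; F⁻¹(0.95) = 0.897.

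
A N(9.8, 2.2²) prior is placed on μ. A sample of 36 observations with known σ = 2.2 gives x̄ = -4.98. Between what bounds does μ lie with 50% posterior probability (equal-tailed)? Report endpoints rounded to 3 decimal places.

[-4.824, -4.337]

Posterior precision = 1/2.2² + 36/2.2² = 0.2066 + 7.4380 = 7.6446, so posterior SD = 0.3617.
Posterior mean = (9.8/2.2² + 36·-4.98/2.2²) / 7.6446 = -4.5805.
Interval: -4.5805 ± 0.674 × 0.3617 → [-4.824, -4.337].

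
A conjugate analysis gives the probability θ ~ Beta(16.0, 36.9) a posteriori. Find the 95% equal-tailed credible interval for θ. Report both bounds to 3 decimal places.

Posterior: Beta(16.0, 36.9).
Equal-tailed 95% interval: the 0.025 and 0.975 quantiles of Beta(16.0, 36.9).
Posterior mean ≈ 0.302, SD ≈ 0.063; a Normal approximation gives roughly [0.180, 0.425].
Exact: F⁻¹(0.025) = 0.188; F⁻¹(0.975) = 0.431.

[0.188, 0.431]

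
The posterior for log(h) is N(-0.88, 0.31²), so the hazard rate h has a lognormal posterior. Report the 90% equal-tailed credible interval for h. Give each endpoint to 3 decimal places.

[0.249, 0.691]

On the log scale the 90% interval is -0.88 ± 1.645 × 0.31 = [-1.3899, -0.3701].
Exponentiate: [e^-1.3899, e^-0.3701] = [0.249, 0.691].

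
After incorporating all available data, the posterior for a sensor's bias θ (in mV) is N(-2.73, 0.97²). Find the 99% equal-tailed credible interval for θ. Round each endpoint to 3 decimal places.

The posterior is symmetric, so the 99% equal-tailed interval is θ = -2.73 ± z·0.97 with z = 2.576.
Half-width: 2.576 × 0.97 = 2.499.
-2.73 − 2.499 = -5.229; -2.73 + 2.499 = -0.231.

[-5.229, -0.231]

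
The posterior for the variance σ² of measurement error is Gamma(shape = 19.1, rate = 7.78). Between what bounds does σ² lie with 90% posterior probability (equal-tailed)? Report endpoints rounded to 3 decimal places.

Posterior: Gamma(shape 19.1, rate 7.78).
Equal-tailed 90% interval: Gamma(19.1, 7.78) quantiles at 0.05 and 0.95.
Posterior mean ≈ 2.455, SD ≈ 0.562; a Normal approximation gives roughly [1.531, 3.379].
Exact: lower = 1.610; upper = 3.446.

[1.610, 3.446]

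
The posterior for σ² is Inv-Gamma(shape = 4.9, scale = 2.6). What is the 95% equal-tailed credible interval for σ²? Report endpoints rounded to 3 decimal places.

Inverse-Gamma(4.9, 2.6) quantiles: F⁻¹(0.025) and F⁻¹(0.975).
Equivalently, 1/σ² ~ Gamma(4.9, rate = 2.6); invert its 0.975 and 0.025 quantiles.
Posterior mean ≈ 0.667, SD ≈ 0.391; a Normal approximation gives roughly [-0.101, 1.434].
Exact: lower = 0.258; upper = 1.658.

[0.258, 1.658]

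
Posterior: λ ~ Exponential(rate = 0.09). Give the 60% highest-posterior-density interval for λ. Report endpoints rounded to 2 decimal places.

The exponential density is strictly decreasing on [0, ∞), so the HPD interval is anchored at 0: [0, q] with P(λ ≤ q) = 0.60.
q = −ln(1 − 0.60) / 0.09 = 0.9163 / 0.09 = 10.18.

[0.00, 10.18]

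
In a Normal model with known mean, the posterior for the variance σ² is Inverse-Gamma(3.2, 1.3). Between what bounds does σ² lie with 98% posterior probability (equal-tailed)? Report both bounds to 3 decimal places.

Inverse-Gamma(3.2, 1.3) quantiles: F⁻¹(0.01) and F⁻¹(0.99).
Equivalently, 1/σ² ~ Gamma(3.2, rate = 1.3); invert its 0.99 and 0.01 quantiles.
Posterior mean ≈ 0.591, SD ≈ 0.539; a Normal approximation gives roughly [-0.664, 1.846].
Exact: lower = 0.149; upper = 2.565.

[0.149, 2.565]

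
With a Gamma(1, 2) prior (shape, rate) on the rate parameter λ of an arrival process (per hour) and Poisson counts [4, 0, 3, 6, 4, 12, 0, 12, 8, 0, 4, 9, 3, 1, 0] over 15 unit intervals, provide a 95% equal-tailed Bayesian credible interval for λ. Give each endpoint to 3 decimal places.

[3.054, 4.939]

Posterior: Gamma(1+66, 2+15) = Gamma(67, 17) (shape, rate).
Equal-tailed 95% interval: Gamma(67, 17) quantiles at 0.025 and 0.975.
Posterior mean ≈ 3.941, SD ≈ 0.481; a Normal approximation gives roughly [2.997, 4.885].
Exact: lower = 3.054; upper = 4.939.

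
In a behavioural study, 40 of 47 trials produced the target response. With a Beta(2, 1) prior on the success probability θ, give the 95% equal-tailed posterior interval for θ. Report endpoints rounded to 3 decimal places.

[0.728, 0.927]

Posterior: Beta(2+40, 1+7) = Beta(42, 8).
Equal-tailed 95% interval: the 0.025 and 0.975 quantiles of Beta(42, 8).
Posterior mean ≈ 0.840, SD ≈ 0.051; a Normal approximation gives roughly [0.739, 0.941].
Exact: F⁻¹(0.025) = 0.728; F⁻¹(0.975) = 0.927.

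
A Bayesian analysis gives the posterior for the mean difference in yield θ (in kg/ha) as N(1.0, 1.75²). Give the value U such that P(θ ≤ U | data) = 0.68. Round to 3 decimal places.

1.818

Need U with P(θ ≤ U) = 0.68: U = 1.0 + z_{0.32}·1.75.
z = 0.468; U = 1.0 + 0.468 × 1.75 = 1.818.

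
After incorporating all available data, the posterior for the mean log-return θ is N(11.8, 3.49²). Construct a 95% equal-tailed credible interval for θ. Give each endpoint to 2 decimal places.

The posterior is symmetric, so the 95% equal-tailed interval is θ = 11.8 ± z·3.49 with z = 1.960.
Half-width: 1.960 × 3.49 = 6.84.
11.8 − 6.84 = 4.96; 11.8 + 6.84 = 18.64.

[4.96, 18.64]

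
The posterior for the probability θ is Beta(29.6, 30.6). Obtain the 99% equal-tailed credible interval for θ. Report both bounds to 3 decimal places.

Posterior: Beta(29.6, 30.6).
Equal-tailed 99% interval: the 0.005 and 0.995 quantiles of Beta(29.6, 30.6).
Posterior mean ≈ 0.492, SD ≈ 0.064; a Normal approximation gives roughly [0.327, 0.656].
Exact: F⁻¹(0.005) = 0.330; F⁻¹(0.995) = 0.654.

[0.330, 0.654]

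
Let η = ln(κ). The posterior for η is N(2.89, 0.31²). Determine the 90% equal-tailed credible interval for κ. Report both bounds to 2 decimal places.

On the log scale the 90% interval is 2.89 ± 1.645 × 0.31 = [2.3801, 3.3999].
Exponentiate: [e^2.3801, e^3.3999] = [10.81, 29.96].

[10.81, 29.96]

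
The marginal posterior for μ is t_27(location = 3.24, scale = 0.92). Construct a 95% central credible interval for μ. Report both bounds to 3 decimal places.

The t_27 distribution is symmetric; the 95% interval is 3.24 ± t·0.92 with t_{0.975,27} = 2.052.
Half-width: 2.052 × 0.92 = 1.888.
3.24 − 1.888 = 1.352; 3.24 + 1.888 = 5.128.

[1.352, 5.128]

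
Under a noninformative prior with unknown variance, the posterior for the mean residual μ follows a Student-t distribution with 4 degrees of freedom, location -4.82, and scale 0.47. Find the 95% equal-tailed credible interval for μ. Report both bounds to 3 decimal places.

[-6.125, -3.515]

The t_4 distribution is symmetric; the 95% interval is -4.82 ± t·0.47 with t_{0.975,4} = 2.776.
Half-width: 2.776 × 0.47 = 1.305.
-4.82 − 1.305 = -6.125; -4.82 + 1.305 = -3.515.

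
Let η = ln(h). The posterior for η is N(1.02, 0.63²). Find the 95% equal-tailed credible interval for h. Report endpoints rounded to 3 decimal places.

[0.807, 9.533]

On the log scale the 95% interval is 1.02 ± 1.960 × 0.63 = [-0.2148, 2.2548].
Exponentiate: [e^-0.2148, e^2.2548] = [0.807, 9.533].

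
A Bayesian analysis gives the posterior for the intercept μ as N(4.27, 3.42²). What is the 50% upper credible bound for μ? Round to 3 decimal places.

Need U with P(μ ≤ U) = 0.50: U = 4.27 + z_{0.5}·3.42.
z = 0.000; U = 4.27 + 0.000 × 3.42 = 4.270.

4.270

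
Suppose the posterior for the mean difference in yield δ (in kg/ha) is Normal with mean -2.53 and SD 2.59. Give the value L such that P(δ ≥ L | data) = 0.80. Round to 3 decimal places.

-4.710

Need L with P(δ ≥ L) = 0.80: L = -2.53 − z_{0.2}·2.59.
z = 0.842; L = -2.53 − 0.842 × 2.59 = -4.710.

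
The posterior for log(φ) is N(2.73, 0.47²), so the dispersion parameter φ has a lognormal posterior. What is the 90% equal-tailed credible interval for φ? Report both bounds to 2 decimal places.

On the log scale the 90% interval is 2.73 ± 1.645 × 0.47 = [1.9569, 3.5031].
Exponentiate: [e^1.9569, e^3.5031] = [7.08, 33.22].

[7.08, 33.22]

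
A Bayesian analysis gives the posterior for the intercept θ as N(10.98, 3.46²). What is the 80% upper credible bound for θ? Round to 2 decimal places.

Need U with P(θ ≤ U) = 0.80: U = 10.98 + z_{0.2}·3.46.
z = 0.842; U = 10.98 + 0.842 × 3.46 = 13.89.

13.89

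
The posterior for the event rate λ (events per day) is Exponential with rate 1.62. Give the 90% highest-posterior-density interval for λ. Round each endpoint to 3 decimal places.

The exponential density is strictly decreasing on [0, ∞), so the HPD interval is anchored at 0: [0, q] with P(λ ≤ q) = 0.90.
q = −ln(1 − 0.90) / 1.62 = 2.3026 / 1.62 = 1.421.

[0.000, 1.421]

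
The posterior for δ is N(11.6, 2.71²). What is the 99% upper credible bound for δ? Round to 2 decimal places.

Need U with P(δ ≤ U) = 0.99: U = 11.6 + z_{0.01}·2.71.
z = 2.326; U = 11.6 + 2.326 × 2.71 = 17.90.

17.90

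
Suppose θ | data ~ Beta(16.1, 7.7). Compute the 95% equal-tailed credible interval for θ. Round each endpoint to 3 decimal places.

Posterior: Beta(16.1, 7.7).
Equal-tailed 95% interval: the 0.025 and 0.975 quantiles of Beta(16.1, 7.7).
Posterior mean ≈ 0.676, SD ≈ 0.094; a Normal approximation gives roughly [0.492, 0.861].
Exact: F⁻¹(0.025) = 0.480; F⁻¹(0.975) = 0.844.

[0.480, 0.844]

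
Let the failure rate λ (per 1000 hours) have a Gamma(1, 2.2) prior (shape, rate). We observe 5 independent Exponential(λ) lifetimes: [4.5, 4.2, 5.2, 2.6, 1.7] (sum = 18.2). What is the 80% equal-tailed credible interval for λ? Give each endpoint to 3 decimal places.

Posterior: Gamma(1+5, 2.2+18.2) = Gamma(6, 20.4) (shape, rate).
Equal-tailed 80% interval: Gamma(6, 20.4) quantiles at 0.1 and 0.9.
Posterior mean ≈ 0.294, SD ≈ 0.120; a Normal approximation gives roughly [0.140, 0.448].
Exact: lower = 0.155; upper = 0.455.

[0.155, 0.455]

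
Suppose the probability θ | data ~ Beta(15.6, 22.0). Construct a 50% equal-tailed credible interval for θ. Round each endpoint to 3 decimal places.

Posterior: Beta(15.6, 22.0).
Equal-tailed 50% interval: the 0.25 and 0.75 quantiles of Beta(15.6, 22.0).
Posterior mean ≈ 0.415, SD ≈ 0.079; a Normal approximation gives roughly [0.361, 0.468].
Exact: F⁻¹(0.25) = 0.360; F⁻¹(0.75) = 0.468.

[0.360, 0.468]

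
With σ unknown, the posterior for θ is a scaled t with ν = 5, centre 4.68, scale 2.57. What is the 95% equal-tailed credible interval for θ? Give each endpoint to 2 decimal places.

The t_5 distribution is symmetric; the 95% interval is 4.68 ± t·2.57 with t_{0.975,5} = 2.571.
Half-width: 2.571 × 2.57 = 6.61.
4.68 − 6.61 = -1.93; 4.68 + 6.61 = 11.29.

[-1.93, 11.29]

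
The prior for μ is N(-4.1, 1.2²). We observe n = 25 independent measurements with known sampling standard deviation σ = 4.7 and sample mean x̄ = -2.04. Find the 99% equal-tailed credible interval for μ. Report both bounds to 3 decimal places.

Posterior precision = 1/1.2² + 25/4.7² = 0.6944 + 1.1317 = 1.8262, so posterior SD = 0.7400.
Posterior mean = (-4.1/1.2² + 25·-2.04/4.7²) / 1.8262 = -2.8234.
Interval: -2.8234 ± 2.576 × 0.7400 → [-4.729, -0.917].

[-4.729, -0.917]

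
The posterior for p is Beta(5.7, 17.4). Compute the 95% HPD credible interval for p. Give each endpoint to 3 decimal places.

[0.086, 0.420]

The posterior is unimodal and skewed, so the HPD interval has equal density at both endpoints and is the shortest 95% interval.
Solving f(0.086) = f(0.420) with F(0.420) − F(0.086) = 0.95 gives [0.086, 0.420].
For comparison, the equal-tailed interval is [0.098, 0.437]; the HPD is narrower and shifted toward the mode.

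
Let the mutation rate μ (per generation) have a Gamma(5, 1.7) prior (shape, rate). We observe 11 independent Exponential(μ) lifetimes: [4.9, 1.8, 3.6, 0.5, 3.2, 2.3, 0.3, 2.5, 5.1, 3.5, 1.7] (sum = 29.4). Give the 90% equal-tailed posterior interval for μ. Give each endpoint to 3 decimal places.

[0.323, 0.743]

Posterior: Gamma(5+11, 1.7+29.4) = Gamma(16, 31.1) (shape, rate).
Equal-tailed 90% interval: Gamma(16, 31.1) quantiles at 0.05 and 0.95.
Posterior mean ≈ 0.514, SD ≈ 0.129; a Normal approximation gives roughly [0.303, 0.726].
Exact: lower = 0.323; upper = 0.743.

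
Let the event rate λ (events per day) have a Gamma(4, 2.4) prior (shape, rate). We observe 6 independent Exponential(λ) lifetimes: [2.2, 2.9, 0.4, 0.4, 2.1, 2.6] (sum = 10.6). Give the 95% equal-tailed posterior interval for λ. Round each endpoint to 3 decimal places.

Posterior: Gamma(4+6, 2.4+10.6) = Gamma(10, 13.0) (shape, rate).
Equal-tailed 95% interval: Gamma(10, 13.0) quantiles at 0.025 and 0.975.
Posterior mean ≈ 0.769, SD ≈ 0.243; a Normal approximation gives roughly [0.292, 1.246].
Exact: lower = 0.369; upper = 1.314.

[0.369, 1.314]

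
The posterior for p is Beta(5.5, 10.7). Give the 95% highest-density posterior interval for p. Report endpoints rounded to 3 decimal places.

[0.126, 0.563]

The posterior is unimodal and skewed, so the HPD interval has equal density at both endpoints and is the shortest 95% interval.
Solving f(0.126) = f(0.563) with F(0.563) − F(0.126) = 0.95 gives [0.126, 0.563].
For comparison, the equal-tailed interval is [0.138, 0.578]; the HPD is narrower and shifted toward the mode.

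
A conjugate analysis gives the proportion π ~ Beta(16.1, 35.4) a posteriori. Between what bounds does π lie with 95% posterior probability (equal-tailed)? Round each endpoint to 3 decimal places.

Posterior: Beta(16.1, 35.4).
Equal-tailed 95% interval: the 0.025 and 0.975 quantiles of Beta(16.1, 35.4).
Posterior mean ≈ 0.313, SD ≈ 0.064; a Normal approximation gives roughly [0.187, 0.438].
Exact: F⁻¹(0.025) = 0.195; F⁻¹(0.975) = 0.444.

[0.195, 0.444]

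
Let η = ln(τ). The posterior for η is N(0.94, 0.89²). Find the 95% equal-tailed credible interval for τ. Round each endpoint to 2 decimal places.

[0.45, 14.65]

On the log scale the 95% interval is 0.94 ± 1.960 × 0.89 = [-0.8044, 2.6844].
Exponentiate: [e^-0.8044, e^2.6844] = [0.45, 14.65].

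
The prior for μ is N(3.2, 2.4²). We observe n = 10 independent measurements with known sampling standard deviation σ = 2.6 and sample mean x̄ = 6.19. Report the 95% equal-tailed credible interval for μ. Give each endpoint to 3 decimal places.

Posterior precision = 1/2.4² + 10/2.6² = 0.1736 + 1.4793 = 1.6529, so posterior SD = 0.7778.
Posterior mean = (3.2/2.4² + 10·6.19/2.6²) / 1.6529 = 5.8759.
Interval: 5.8759 ± 1.960 × 0.7778 → [4.351, 7.400].

[4.351, 7.400]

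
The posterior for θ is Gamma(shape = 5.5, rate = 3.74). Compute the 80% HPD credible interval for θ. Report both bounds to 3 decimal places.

The posterior is unimodal and skewed, so the HPD interval has equal density at both endpoints and is the shortest 80% interval.
Solving f(0.606) = f(2.103) with F(2.103) − F(0.606) = 0.80 gives [0.606, 2.103].
For comparison, the equal-tailed interval is [0.746, 2.309]; the HPD is narrower and shifted toward the mode.

[0.606, 2.103]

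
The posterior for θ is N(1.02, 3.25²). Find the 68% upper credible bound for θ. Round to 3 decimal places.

Need U with P(θ ≤ U) = 0.68: U = 1.02 + z_{0.32}·3.25.
z = 0.468; U = 1.02 + 0.468 × 3.25 = 2.540.

2.540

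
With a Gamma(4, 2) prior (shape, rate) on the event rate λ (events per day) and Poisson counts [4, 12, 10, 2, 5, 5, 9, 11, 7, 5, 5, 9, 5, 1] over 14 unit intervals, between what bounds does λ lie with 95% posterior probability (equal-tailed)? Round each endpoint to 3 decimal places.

[4.748, 7.121]

Posterior: Gamma(4+90, 2+14) = Gamma(94, 16) (shape, rate).
Equal-tailed 95% interval: Gamma(94, 16) quantiles at 0.025 and 0.975.
Posterior mean ≈ 5.875, SD ≈ 0.606; a Normal approximation gives roughly [4.687, 7.063].
Exact: lower = 4.748; upper = 7.121.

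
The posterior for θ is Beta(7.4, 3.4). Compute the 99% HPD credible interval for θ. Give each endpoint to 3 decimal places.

[0.330, 0.961]

The posterior is unimodal and skewed, so the HPD interval has equal density at both endpoints and is the shortest 99% interval.
Solving f(0.330) = f(0.961) with F(0.961) − F(0.330) = 0.99 gives [0.330, 0.961].
For comparison, the equal-tailed interval is [0.307, 0.947]; the HPD is narrower and shifted toward the mode.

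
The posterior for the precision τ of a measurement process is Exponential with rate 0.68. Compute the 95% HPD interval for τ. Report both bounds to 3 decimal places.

The exponential density is strictly decreasing on [0, ∞), so the HPD interval is anchored at 0: [0, q] with P(τ ≤ q) = 0.95.
q = −ln(1 − 0.95) / 0.68 = 2.9957 / 0.68 = 4.405.

[0.000, 4.405]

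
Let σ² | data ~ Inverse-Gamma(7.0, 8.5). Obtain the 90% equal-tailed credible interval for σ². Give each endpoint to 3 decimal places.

Inverse-Gamma(7.0, 8.5) quantiles: F⁻¹(0.05) and F⁻¹(0.95).
Equivalently, 1/σ² ~ Gamma(7.0, rate = 8.5); invert its 0.95 and 0.05 quantiles.
Posterior mean ≈ 1.417, SD ≈ 0.634; a Normal approximation gives roughly [0.375, 2.459].
Exact: lower = 0.718; upper = 2.587.

[0.718, 2.587]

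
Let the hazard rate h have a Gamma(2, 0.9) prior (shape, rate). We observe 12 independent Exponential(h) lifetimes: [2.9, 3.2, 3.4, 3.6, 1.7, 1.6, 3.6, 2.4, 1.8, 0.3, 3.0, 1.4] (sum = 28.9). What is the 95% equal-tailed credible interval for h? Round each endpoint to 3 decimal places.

Posterior: Gamma(2+12, 0.9+28.9) = Gamma(14, 29.8) (shape, rate).
Equal-tailed 95% interval: Gamma(14, 29.8) quantiles at 0.025 and 0.975.
Posterior mean ≈ 0.470, SD ≈ 0.126; a Normal approximation gives roughly [0.224, 0.716].
Exact: lower = 0.257; upper = 0.746.

[0.257, 0.746]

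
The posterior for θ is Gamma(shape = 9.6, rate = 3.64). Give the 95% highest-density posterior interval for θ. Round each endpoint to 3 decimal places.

[1.105, 4.334]

The posterior is unimodal and skewed, so the HPD interval has equal density at both endpoints and is the shortest 95% interval.
Solving f(1.105) = f(4.334) with F(4.334) − F(1.105) = 0.95 gives [1.105, 4.334].
For comparison, the equal-tailed interval is [1.242, 4.549]; the HPD is narrower and shifted toward the mode.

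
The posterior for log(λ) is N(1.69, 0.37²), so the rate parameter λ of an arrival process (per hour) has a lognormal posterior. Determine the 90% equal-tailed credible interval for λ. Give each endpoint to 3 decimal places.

On the log scale the 90% interval is 1.69 ± 1.645 × 0.37 = [1.0814, 2.2986].
Exponentiate: [e^1.0814, e^2.2986] = [2.949, 9.960].

[2.949, 9.960]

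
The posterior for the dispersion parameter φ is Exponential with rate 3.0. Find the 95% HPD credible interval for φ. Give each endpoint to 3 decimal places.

[0.000, 0.999]

The exponential density is strictly decreasing on [0, ∞), so the HPD interval is anchored at 0: [0, q] with P(φ ≤ q) = 0.95.
q = −ln(1 − 0.95) / 3.0 = 2.9957 / 3.0 = 0.999.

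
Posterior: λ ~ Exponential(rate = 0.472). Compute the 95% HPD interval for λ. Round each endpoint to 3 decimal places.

[0.000, 6.347]

The exponential density is strictly decreasing on [0, ∞), so the HPD interval is anchored at 0: [0, q] with P(λ ≤ q) = 0.95.
q = −ln(1 − 0.95) / 0.472 = 2.9957 / 0.472 = 6.347.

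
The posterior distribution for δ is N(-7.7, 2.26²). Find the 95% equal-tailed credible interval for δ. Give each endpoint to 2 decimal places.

The posterior is symmetric, so the 95% equal-tailed interval is δ = -7.7 ± z·2.26 with z = 1.960.
Half-width: 1.960 × 2.26 = 4.43.
-7.7 − 4.43 = -12.13; -7.7 + 4.43 = -3.27.

[-12.13, -3.27]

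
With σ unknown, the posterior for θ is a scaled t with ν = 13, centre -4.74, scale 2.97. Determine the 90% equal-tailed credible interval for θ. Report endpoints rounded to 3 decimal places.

The t_13 distribution is symmetric; the 90% interval is -4.74 ± t·2.97 with t_{0.95,13} = 1.771.
Half-width: 1.771 × 2.97 = 5.260.
-4.74 − 5.260 = -10.000; -4.74 + 5.260 = 0.520.

[-10.000, 0.520]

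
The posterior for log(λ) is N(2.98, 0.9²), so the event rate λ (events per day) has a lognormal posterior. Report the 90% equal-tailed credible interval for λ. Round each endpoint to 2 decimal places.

[4.48, 86.52]

On the log scale the 90% interval is 2.98 ± 1.645 × 0.9 = [1.4996, 4.4604].
Exponentiate: [e^1.4996, e^4.4604] = [4.48, 86.52].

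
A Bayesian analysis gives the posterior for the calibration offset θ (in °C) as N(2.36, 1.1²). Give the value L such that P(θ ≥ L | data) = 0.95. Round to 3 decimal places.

Need L with P(θ ≥ L) = 0.95: L = 2.36 − z_{0.05}·1.1.
z = 1.645; L = 2.36 − 1.645 × 1.1 = 0.551.

0.551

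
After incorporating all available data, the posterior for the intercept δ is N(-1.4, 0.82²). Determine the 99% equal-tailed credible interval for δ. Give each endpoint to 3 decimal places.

The posterior is symmetric, so the 99% equal-tailed interval is δ = -1.4 ± z·0.82 with z = 2.576.
Half-width: 2.576 × 0.82 = 2.112.
-1.4 − 2.112 = -3.512; -1.4 + 2.112 = 0.712.

[-3.512, 0.712]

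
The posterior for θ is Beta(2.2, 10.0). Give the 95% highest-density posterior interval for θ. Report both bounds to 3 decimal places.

The posterior is unimodal and skewed, so the HPD interval has equal density at both endpoints and is the shortest 95% interval.
Solving f(0.011) = f(0.386) with F(0.386) − F(0.011) = 0.95 gives [0.011, 0.386].
For comparison, the equal-tailed interval is [0.029, 0.429]; the HPD is narrower and shifted toward the mode.

[0.011, 0.386]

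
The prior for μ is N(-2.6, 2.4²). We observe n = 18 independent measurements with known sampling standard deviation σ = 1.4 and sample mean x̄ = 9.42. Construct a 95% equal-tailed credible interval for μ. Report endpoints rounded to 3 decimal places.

Posterior precision = 1/2.4² + 18/1.4² = 0.1736 + 9.1837 = 9.3573, so posterior SD = 0.3269.
Posterior mean = (-2.6/2.4² + 18·9.42/1.4²) / 9.3573 = 9.1970.
Interval: 9.1970 ± 1.960 × 0.3269 → [8.556, 9.838].

[8.556, 9.838]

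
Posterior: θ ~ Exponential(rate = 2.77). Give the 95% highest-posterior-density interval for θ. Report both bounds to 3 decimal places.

[0.000, 1.081]

The exponential density is strictly decreasing on [0, ∞), so the HPD interval is anchored at 0: [0, q] with P(θ ≤ q) = 0.95.
q = −ln(1 − 0.95) / 2.77 = 2.9957 / 2.77 = 1.081.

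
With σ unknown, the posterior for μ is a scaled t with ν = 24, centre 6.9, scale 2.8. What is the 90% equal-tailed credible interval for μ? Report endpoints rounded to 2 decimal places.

The t_24 distribution is symmetric; the 90% interval is 6.9 ± t·2.8 with t_{0.95,24} = 1.711.
Half-width: 1.711 × 2.8 = 4.79.
6.9 − 4.79 = 2.11; 6.9 + 4.79 = 11.69.

[2.11, 11.69]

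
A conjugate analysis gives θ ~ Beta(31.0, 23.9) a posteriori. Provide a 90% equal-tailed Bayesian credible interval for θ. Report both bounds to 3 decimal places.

[0.454, 0.672]

Posterior: Beta(31.0, 23.9).
Equal-tailed 90% interval: the 0.05 and 0.95 quantiles of Beta(31.0, 23.9).
Posterior mean ≈ 0.565, SD ≈ 0.066; a Normal approximation gives roughly [0.456, 0.674].
Exact: F⁻¹(0.05) = 0.454; F⁻¹(0.95) = 0.672.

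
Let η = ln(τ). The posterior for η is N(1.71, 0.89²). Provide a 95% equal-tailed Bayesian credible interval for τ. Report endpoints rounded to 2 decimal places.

On the log scale the 95% interval is 1.71 ± 1.960 × 0.89 = [-0.0344, 3.4544].
Exponentiate: [e^-0.0344, e^3.4544] = [0.97, 31.64].

[0.97, 31.64]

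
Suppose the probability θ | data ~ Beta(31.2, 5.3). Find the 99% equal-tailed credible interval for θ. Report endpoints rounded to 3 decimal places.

Posterior: Beta(31.2, 5.3).
Equal-tailed 99% interval: the 0.005 and 0.995 quantiles of Beta(31.2, 5.3).
Posterior mean ≈ 0.855, SD ≈ 0.058; a Normal approximation gives roughly [0.707, 1.003].
Exact: F⁻¹(0.005) = 0.675; F⁻¹(0.995) = 0.964.

[0.675, 0.964]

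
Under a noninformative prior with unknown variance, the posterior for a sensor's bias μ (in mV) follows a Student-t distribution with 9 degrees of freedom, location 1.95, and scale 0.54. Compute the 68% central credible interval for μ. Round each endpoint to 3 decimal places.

[1.382, 2.518]

The t_9 distribution is symmetric; the 68% interval is 1.95 ± t·0.54 with t_{0.84,9} = 1.053.
Half-width: 1.053 × 0.54 = 0.568.
1.95 − 0.568 = 1.382; 1.95 + 0.568 = 2.518.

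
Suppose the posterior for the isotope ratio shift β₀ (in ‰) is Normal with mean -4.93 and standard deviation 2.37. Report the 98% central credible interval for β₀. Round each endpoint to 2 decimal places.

The posterior is symmetric, so the 98% equal-tailed interval is β₀ = -4.93 ± z·2.37 with z = 2.326.
Half-width: 2.326 × 2.37 = 5.51.
-4.93 − 5.51 = -10.44; -4.93 + 5.51 = 0.58.

[-10.44, 0.58]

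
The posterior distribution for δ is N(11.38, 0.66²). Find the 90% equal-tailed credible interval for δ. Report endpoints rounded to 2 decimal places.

[10.29, 12.47]

The posterior is symmetric, so the 90% equal-tailed interval is δ = 11.38 ± z·0.66 with z = 1.645.
Half-width: 1.645 × 0.66 = 1.09.
11.38 − 1.09 = 10.29; 11.38 + 1.09 = 12.47.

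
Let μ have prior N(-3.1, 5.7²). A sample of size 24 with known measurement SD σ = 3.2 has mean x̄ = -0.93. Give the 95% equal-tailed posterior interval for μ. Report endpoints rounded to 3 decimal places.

Posterior precision = 1/5.7² + 24/3.2² = 0.0308 + 2.3437 = 2.3745, so posterior SD = 0.6490.
Posterior mean = (-3.1/5.7² + 24·-0.93/3.2²) / 2.3745 = -0.9581.
Interval: -0.9581 ± 1.960 × 0.6490 → [-2.230, 0.314].

[-2.230, 0.314]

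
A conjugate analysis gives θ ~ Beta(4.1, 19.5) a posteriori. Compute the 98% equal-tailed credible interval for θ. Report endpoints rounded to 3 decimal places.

Posterior: Beta(4.1, 19.5).
Equal-tailed 98% interval: the 0.01 and 0.99 quantiles of Beta(4.1, 19.5).
Posterior mean ≈ 0.174, SD ≈ 0.076; a Normal approximation gives roughly [-0.004, 0.351].
Exact: F⁻¹(0.01) = 0.040; F⁻¹(0.99) = 0.385.

[0.040, 0.385]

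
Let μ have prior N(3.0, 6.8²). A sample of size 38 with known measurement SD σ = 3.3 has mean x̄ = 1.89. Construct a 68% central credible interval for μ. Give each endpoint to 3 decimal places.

Posterior precision = 1/6.8² + 38/3.3² = 0.0216 + 3.4894 = 3.5111, so posterior SD = 0.5337.
Posterior mean = (3.0/6.8² + 38·1.89/3.3²) / 3.5111 = 1.8968.
Interval: 1.8968 ± 0.994 × 0.5337 → [1.366, 2.428].

[1.366, 2.428]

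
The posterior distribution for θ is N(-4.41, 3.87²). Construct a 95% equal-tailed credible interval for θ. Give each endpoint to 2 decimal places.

The posterior is symmetric, so the 95% equal-tailed interval is θ = -4.41 ± z·3.87 with z = 1.960.
Half-width: 1.960 × 3.87 = 7.59.
-4.41 − 7.59 = -12.00; -4.41 + 7.59 = 3.18.

[-12.00, 3.18]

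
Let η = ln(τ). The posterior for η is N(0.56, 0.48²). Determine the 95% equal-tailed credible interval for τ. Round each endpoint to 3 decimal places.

[0.683, 4.485]

On the log scale the 95% interval is 0.56 ± 1.960 × 0.48 = [-0.3808, 1.5008].
Exponentiate: [e^-0.3808, e^1.5008] = [0.683, 4.485].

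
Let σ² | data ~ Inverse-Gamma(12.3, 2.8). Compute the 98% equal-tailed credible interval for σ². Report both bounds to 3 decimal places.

Inverse-Gamma(12.3, 2.8) quantiles: F⁻¹(0.01) and F⁻¹(0.99).
Equivalently, 1/σ² ~ Gamma(12.3, rate = 2.8); invert its 0.99 and 0.01 quantiles.
Posterior mean ≈ 0.248, SD ≈ 0.077; a Normal approximation gives roughly [0.068, 0.427].
Exact: lower = 0.128; upper = 0.498.

[0.128, 0.498]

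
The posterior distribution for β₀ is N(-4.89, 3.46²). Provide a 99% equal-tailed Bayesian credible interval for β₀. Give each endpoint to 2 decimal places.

The posterior is symmetric, so the 99% equal-tailed interval is β₀ = -4.89 ± z·3.46 with z = 2.576.
Half-width: 2.576 × 3.46 = 8.91.
-4.89 − 8.91 = -13.80; -4.89 + 8.91 = 4.02.

[-13.80, 4.02]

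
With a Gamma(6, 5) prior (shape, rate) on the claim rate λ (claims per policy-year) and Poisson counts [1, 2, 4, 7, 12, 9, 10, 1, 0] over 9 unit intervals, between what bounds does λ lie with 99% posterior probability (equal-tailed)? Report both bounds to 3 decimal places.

Posterior: Gamma(6+46, 5+9) = Gamma(52, 14) (shape, rate).
Equal-tailed 99% interval: Gamma(52, 14) quantiles at 0.005 and 0.995.
Posterior mean ≈ 3.714, SD ≈ 0.515; a Normal approximation gives roughly [2.388, 5.041].
Exact: lower = 2.522; upper = 5.175.

[2.522, 5.175]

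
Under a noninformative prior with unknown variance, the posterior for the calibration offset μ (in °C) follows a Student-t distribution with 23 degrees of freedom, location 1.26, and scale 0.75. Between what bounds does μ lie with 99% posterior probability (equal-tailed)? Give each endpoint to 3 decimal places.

[-0.846, 3.366]

The t_23 distribution is symmetric; the 99% interval is 1.26 ± t·0.75 with t_{0.995,23} = 2.807.
Half-width: 2.807 × 0.75 = 2.106.
1.26 − 2.106 = -0.846; 1.26 + 2.106 = 3.366.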